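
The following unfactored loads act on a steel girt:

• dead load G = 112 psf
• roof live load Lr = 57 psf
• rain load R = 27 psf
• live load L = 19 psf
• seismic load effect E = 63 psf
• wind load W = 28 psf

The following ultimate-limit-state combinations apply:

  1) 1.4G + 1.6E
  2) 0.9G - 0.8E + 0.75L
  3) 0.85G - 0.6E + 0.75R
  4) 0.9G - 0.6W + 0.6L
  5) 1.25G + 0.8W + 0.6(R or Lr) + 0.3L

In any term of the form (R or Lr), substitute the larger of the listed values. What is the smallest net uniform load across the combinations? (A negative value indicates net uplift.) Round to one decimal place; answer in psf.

64.7 psf

(R or Lr) → Lr = 57 psf.
1) 1.4(112) + 1.6(63) = 156.8 + 100.8 = 257.6
2) 0.9(112) - 0.8(63) + 0.75(19) = 100.8 - 50.4 + 14.3 = 64.7
3) 0.85(112) - 0.6(63) + 0.75(27) = 95.2 - 37.8 + 20.3 = 77.7
4) 0.9(112) - 0.6(28) + 0.6(19) = 100.8 - 16.8 + 11.4 = 95.4
5) 1.25(112) + 0.8(28) + 0.6(57) + 0.3(19) = 140.0 + 22.4 + 34.2 + 5.7 = 202.3
Combination 2 gives the minimum: 64.7 psf.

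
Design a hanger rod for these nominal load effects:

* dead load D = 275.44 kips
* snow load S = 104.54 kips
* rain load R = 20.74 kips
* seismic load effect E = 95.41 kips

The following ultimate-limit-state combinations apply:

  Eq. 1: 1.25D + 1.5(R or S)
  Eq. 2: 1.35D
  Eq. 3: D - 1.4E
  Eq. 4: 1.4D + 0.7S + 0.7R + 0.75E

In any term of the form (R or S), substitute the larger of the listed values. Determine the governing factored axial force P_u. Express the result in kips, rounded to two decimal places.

(R or S) → S = 104.54 kips.
Eq. 1: 1.25(275.44) + 1.5(104.54) = 501.11
Eq. 2: 1.35(275.44) = 371.84
Eq. 3: 1.0(275.44) - 1.4(95.41) = 141.87
Eq. 4: 1.4(275.44) + 0.7(104.54) + 0.7(20.74) + 0.75(95.41) = 544.87
The controlling combination is 4, giving 544.87 kips.

544.87 kips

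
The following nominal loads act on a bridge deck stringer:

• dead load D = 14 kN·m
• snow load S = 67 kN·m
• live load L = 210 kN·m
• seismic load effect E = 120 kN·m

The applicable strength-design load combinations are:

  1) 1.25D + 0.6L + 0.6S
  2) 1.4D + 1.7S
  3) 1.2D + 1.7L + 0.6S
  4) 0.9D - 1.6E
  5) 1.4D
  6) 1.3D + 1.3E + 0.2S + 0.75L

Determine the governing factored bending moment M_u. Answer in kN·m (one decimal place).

1) 1.25(14) + 0.6(210) + 0.6(67) = 17.5 + 126.0 + 40.2 = 183.7
2) 1.4(14) + 1.7(67) = 19.6 + 113.9 = 133.5
3) 1.2(14) + 1.7(210) + 0.6(67) = 16.8 + 357.0 + 40.2 = 414.0
4) 0.9(14) - 1.6(120) = 12.6 - 192.0 = -179.4
5) 1.4(14) = 19.6
6) 1.3(14) + 1.3(120) + 0.2(67) + 0.75(210) = 18.2 + 156.0 + 13.4 + 157.5 = 345.1
The controlling combination is 3, giving 414.0 kN·m.

414.0 kN·m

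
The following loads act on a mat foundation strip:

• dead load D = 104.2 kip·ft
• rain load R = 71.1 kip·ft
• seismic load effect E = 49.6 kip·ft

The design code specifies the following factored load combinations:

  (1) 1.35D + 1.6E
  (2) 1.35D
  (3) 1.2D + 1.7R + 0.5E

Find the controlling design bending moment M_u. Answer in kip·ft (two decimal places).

(1) 1.35(104.2) + 1.6(49.6) = 140.67 + 79.36 = 220.03
(2) 1.35(104.2) = 140.67
(3) 1.2(104.2) + 1.7(71.1) + 0.5(49.6) = 125.04 + 120.87 + 24.80 = 270.71
Maximum is from combination 3.

270.71 kip·ft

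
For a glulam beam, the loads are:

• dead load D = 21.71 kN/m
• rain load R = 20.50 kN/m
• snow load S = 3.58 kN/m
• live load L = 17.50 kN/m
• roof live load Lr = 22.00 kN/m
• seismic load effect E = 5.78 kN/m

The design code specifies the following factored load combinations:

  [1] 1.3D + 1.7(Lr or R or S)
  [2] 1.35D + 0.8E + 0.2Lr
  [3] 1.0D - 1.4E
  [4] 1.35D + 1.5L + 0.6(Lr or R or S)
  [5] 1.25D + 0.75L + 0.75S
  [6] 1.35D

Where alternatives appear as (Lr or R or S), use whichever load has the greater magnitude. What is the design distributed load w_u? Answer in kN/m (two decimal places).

(Lr or R or S) → Lr = 22.00 kN/m.
[1] 1.3(21.71) + 1.7(22.00) = 65.62
[2] 1.35(21.71) + 0.8(5.78) + 0.2(22.00) = 38.33
[3] 1.0(21.71) - 1.4(5.78) = 13.62
[4] 1.35(21.71) + 1.5(17.50) + 0.6(22.00) = 68.76
[5] 1.25(21.71) + 0.75(17.50) + 0.75(3.58) = 42.95
[6] 1.35(21.71) = 29.31
Maximum is from combination 4.

68.76 kN/m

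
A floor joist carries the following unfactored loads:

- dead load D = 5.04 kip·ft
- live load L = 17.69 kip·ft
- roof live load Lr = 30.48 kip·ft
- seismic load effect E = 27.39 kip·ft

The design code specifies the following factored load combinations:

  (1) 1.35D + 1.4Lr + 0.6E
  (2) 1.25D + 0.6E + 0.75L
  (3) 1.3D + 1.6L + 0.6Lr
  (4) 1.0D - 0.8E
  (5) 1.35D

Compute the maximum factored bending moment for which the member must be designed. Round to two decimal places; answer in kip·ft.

(1) 1.35(5.04) + 1.4(30.48) + 0.6(27.39) = 65.91
(2) 1.25(5.04) + 0.6(27.39) + 0.75(17.69) = 36.00
(3) 1.3(5.04) + 1.6(17.69) + 0.6(30.48) = 53.14
(4) 1.0(5.04) - 0.8(27.39) = -16.87
(5) 1.35(5.04) = 6.80
Combination 1 governs: M_u = 65.91 kip·ft.

65.91 kip·ft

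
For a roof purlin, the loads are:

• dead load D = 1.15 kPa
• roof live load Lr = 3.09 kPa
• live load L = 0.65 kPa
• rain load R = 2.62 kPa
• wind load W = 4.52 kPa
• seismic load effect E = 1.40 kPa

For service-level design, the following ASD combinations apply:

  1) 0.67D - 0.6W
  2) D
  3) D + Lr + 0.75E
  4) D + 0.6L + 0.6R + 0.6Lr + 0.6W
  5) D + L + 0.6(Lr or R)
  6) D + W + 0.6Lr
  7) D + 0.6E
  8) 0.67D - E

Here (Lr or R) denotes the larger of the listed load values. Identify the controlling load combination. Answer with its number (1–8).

(Lr or R) → Lr = 3.09 kPa.
1) 0.67(1.15) - 0.6(4.52) = -1.94
2) 1.0(1.15) = 1.15
3) 1.0(1.15) + 1.0(3.09) + 0.75(1.40) = 5.29
4) 1.0(1.15) + 0.6(0.65) + 0.6(2.62) + 0.6(3.09) + 0.6(4.52) = 7.68
5) 1.0(1.15) + 1.0(0.65) + 0.6(3.09) = 3.65
6) 1.0(1.15) + 1.0(4.52) + 0.6(3.09) = 7.52
7) 1.0(1.15) + 0.6(1.40) = 1.99
8) 0.67(1.15) - 1.0(1.40) = -0.63
The largest value is 7.68 kPa from combination 4.

Combination 4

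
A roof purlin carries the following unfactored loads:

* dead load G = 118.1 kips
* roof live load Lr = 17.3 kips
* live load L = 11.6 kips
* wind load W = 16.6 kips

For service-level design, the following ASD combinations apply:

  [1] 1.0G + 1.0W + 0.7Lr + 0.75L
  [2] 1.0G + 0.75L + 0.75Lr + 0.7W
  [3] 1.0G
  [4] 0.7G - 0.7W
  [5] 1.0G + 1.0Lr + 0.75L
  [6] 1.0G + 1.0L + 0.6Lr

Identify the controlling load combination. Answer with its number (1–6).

Combination 1

[1] 1.0(118.1) + 1.0(16.6) + 0.7(17.3) + 0.75(11.6) = 118.10 + 16.60 + 12.11 + 8.70 = 155.51
[2] 1.0(118.1) + 0.75(11.6) + 0.75(17.3) + 0.7(16.6) = 118.10 + 8.70 + 12.98 + 11.62 = 151.40
[3] 1.0(118.1) = 118.10
[4] 0.7(118.1) - 0.7(16.6) = 82.67 - 11.62 = 71.05
[5] 1.0(118.1) + 1.0(17.3) + 0.75(11.6) = 118.10 + 17.30 + 8.70 = 144.10
[6] 1.0(118.1) + 1.0(11.6) + 0.6(17.3) = 118.10 + 11.60 + 10.38 = 140.08
The largest value is 155.51 kips from combination 1.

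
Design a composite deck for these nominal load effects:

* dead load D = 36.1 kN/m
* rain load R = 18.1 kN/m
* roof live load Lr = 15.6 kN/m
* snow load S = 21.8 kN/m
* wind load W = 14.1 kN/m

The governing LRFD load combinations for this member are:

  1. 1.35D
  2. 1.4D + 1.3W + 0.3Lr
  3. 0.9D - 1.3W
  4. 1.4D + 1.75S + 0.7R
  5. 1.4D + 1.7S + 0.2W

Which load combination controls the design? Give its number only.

Combination 4

1. 1.35(36.1) = 48.74
2. 1.4(36.1) + 1.3(14.1) + 0.3(15.6) = 73.55
3. 0.9(36.1) - 1.3(14.1) = 14.16
4. 1.4(36.1) + 1.75(21.8) + 0.7(18.1) = 101.36
5. 1.4(36.1) + 1.7(21.8) + 0.2(14.1) = 90.42
The largest value is 101.36 kN/m from combination 4.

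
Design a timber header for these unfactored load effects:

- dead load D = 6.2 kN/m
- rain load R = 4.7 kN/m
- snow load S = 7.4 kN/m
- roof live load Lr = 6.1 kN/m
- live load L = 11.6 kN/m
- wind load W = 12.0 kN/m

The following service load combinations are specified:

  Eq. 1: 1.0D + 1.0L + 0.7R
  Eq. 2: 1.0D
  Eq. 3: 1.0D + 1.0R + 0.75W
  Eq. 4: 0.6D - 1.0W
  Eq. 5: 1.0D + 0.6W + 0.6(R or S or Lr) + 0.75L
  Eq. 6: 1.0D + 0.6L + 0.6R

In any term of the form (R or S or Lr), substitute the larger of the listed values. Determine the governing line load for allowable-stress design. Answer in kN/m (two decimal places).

(R or S or Lr) → S = 7.4 kN/m.
Eq. 1: 1.0(6.2) + 1.0(11.6) + 0.7(4.7) = 21.09
Eq. 2: 1.0(6.2) = 6.20
Eq. 3: 1.0(6.2) + 1.0(4.7) + 0.75(12.0) = 19.90
Eq. 4: 0.6(6.2) - 1.0(12.0) = -8.28
Eq. 5: 1.0(6.2) + 0.6(12.0) + 0.6(7.4) + 0.75(11.6) = 26.54
Eq. 6: 1.0(6.2) + 0.6(11.6) + 0.6(4.7) = 15.98
The controlling combination is 5, giving 26.54 kN/m.

26.54 kN/m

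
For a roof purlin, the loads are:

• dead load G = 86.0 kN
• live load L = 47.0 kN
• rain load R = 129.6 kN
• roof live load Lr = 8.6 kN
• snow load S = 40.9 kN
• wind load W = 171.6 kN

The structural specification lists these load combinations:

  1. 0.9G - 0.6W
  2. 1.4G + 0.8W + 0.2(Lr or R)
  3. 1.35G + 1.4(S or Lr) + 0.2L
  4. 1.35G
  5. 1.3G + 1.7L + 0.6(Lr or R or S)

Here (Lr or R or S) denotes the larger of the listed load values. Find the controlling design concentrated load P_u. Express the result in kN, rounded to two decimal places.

283.60 kN

(Lr or R) → R = 129.6 kN; (S or Lr) → S = 40.9 kN; (Lr or R or S) → R = 129.6 kN.
1. 0.9(86.0) - 0.6(171.6) = -25.56
2. 1.4(86.0) + 0.8(171.6) + 0.2(129.6) = 283.60
3. 1.35(86.0) + 1.4(40.9) + 0.2(47.0) = 182.76
4. 1.35(86.0) = 116.10
5. 1.3(86.0) + 1.7(47.0) + 0.6(129.6) = 269.46
The controlling combination is 2, giving 283.60 kN.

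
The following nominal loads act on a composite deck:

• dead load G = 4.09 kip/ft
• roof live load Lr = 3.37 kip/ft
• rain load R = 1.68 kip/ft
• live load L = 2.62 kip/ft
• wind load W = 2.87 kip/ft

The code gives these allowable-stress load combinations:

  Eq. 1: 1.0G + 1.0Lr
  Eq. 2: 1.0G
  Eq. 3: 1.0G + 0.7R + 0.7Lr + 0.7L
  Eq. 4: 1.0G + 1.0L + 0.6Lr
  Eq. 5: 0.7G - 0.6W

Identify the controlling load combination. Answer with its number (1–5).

Eq. 1: 1.0(4.09) + 1.0(3.37) = 4.09 + 3.37 = 7.46
Eq. 2: 1.0(4.09) = 4.09
Eq. 3: 1.0(4.09) + 0.7(1.68) + 0.7(3.37) + 0.7(2.62) = 4.09 + 1.18 + 2.36 + 1.83 = 9.46
Eq. 4: 1.0(4.09) + 1.0(2.62) + 0.6(3.37) = 4.09 + 2.62 + 2.02 = 8.73
Eq. 5: 0.7(4.09) - 0.6(2.87) = 2.86 - 1.72 = 1.14
The largest value is 9.46 kip/ft from combination 3.

Combination 3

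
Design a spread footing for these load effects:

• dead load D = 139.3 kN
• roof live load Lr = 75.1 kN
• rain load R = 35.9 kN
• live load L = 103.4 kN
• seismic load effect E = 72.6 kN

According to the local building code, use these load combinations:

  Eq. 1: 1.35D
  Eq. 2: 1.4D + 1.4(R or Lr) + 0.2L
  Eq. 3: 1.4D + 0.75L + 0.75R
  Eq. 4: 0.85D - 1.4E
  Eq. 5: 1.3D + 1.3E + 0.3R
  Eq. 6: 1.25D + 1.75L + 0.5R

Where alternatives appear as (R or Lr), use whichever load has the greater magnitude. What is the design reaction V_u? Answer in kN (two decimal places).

373.03 kN

(R or Lr) → Lr = 75.1 kN.
Eq. 1: 1.35(139.3) = 188.06
Eq. 2: 1.4(139.3) + 1.4(75.1) + 0.2(103.4) = 195.02 + 105.14 + 20.68 = 320.84
Eq. 3: 1.4(139.3) + 0.75(103.4) + 0.75(35.9) = 195.02 + 77.55 + 26.93 = 299.50
Eq. 4: 0.85(139.3) - 1.4(72.6) = 118.41 - 101.64 = 16.77
Eq. 5: 1.3(139.3) + 1.3(72.6) + 0.3(35.9) = 181.09 + 94.38 + 10.77 = 286.24
Eq. 6: 1.25(139.3) + 1.75(103.4) + 0.5(35.9) = 174.13 + 180.95 + 17.95 = 373.03
Maximum is from combination 6.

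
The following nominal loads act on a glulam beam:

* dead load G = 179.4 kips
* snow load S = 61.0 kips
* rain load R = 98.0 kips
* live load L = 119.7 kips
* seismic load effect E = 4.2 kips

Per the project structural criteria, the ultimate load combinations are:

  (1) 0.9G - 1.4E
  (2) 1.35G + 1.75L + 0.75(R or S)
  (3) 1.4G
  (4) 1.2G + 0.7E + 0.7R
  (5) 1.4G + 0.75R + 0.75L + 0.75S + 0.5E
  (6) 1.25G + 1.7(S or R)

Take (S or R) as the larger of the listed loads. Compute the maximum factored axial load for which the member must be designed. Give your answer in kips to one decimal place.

525.2 kips

(R or S) → R = 98.0 kips; (S or R) → R = 98.0 kips.
(1) 0.9(179.4) - 1.4(4.2) = 155.6
(2) 1.35(179.4) + 1.75(119.7) + 0.75(98.0) = 525.2
(3) 1.4(179.4) = 251.2
(4) 1.2(179.4) + 0.7(4.2) + 0.7(98.0) = 286.8
(5) 1.4(179.4) + 0.75(98.0) + 0.75(119.7) + 0.75(61.0) + 0.5(4.2) = 462.3
(6) 1.25(179.4) + 1.7(98.0) = 390.9
Combination 2 governs: P_u = 525.2 kips.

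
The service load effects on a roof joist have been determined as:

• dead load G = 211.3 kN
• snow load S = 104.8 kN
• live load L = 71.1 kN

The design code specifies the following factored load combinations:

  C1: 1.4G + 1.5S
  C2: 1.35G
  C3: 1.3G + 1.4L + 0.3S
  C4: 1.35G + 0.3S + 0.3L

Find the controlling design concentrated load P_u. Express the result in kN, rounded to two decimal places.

C1: 1.4(211.3) + 1.5(104.8) = 295.82 + 157.20 = 453.02
C2: 1.35(211.3) = 285.26
C3: 1.3(211.3) + 1.4(71.1) + 0.3(104.8) = 274.69 + 99.54 + 31.44 = 405.67
C4: 1.35(211.3) + 0.3(104.8) + 0.3(71.1) = 285.26 + 31.44 + 21.33 = 338.03
Combination 1 governs: P_u = 453.02 kN.

453.02 kN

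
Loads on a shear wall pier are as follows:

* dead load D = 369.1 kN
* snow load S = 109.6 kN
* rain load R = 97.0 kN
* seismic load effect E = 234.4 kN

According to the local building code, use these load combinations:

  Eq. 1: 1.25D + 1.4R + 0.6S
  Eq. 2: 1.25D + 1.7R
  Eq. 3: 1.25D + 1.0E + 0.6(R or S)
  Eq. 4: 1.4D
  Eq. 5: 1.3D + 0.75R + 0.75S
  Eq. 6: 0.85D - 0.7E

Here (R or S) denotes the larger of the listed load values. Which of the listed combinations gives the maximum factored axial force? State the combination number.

Combination 3

(R or S) → S = 109.6 kN.
Eq. 1: 1.25(369.1) + 1.4(97.0) + 0.6(109.6) = 662.94
Eq. 2: 1.25(369.1) + 1.7(97.0) = 626.28
Eq. 3: 1.25(369.1) + 1.0(234.4) + 0.6(109.6) = 761.54
Eq. 4: 1.4(369.1) = 516.74
Eq. 5: 1.3(369.1) + 0.75(97.0) + 0.75(109.6) = 634.78
Eq. 6: 0.85(369.1) - 0.7(234.4) = 149.66
The largest value is 761.54 kN from combination 3.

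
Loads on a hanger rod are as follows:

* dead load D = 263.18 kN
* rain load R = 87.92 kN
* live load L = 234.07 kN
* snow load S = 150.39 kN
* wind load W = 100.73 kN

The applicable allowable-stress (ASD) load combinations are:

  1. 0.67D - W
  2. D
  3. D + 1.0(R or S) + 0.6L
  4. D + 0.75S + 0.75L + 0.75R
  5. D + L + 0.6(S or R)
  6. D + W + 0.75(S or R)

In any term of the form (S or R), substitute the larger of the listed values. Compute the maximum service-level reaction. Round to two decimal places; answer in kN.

617.47 kN

(R or S) → S = 150.39 kN; (S or R) → S = 150.39 kN.
1. 0.67(263.18) - 1.0(100.73) = 176.33 - 100.73 = 75.60
2. 1.0(263.18) = 263.18
3. 1.0(263.18) + 1.0(150.39) + 0.6(234.07) = 263.18 + 150.39 + 140.44 = 554.01
4. 1.0(263.18) + 0.75(150.39) + 0.75(234.07) + 0.75(87.92) = 617.47
5. 1.0(263.18) + 1.0(234.07) + 0.6(150.39) = 263.18 + 234.07 + 90.23 = 587.48
6. 1.0(263.18) + 1.0(100.73) + 0.75(150.39) = 263.18 + 100.73 + 112.79 = 476.70
Maximum is from combination 4.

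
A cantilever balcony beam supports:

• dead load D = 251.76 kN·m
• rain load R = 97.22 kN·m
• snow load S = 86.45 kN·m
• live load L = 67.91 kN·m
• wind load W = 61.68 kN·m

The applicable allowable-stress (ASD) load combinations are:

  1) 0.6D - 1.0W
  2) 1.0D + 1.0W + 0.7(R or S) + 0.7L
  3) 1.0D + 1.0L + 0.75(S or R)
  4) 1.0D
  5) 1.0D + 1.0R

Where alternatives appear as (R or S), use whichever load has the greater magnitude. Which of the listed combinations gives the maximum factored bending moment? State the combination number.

(R or S) → R = 97.22 kN·m; (S or R) → R = 97.22 kN·m.
1) 0.6(251.76) - 1.0(61.68) = 89.38
2) 1.0(251.76) + 1.0(61.68) + 0.7(97.22) + 0.7(67.91) = 429.03
3) 1.0(251.76) + 1.0(67.91) + 0.75(97.22) = 392.59
4) 1.0(251.76) = 251.76
5) 1.0(251.76) + 1.0(97.22) = 348.98
The largest value is 429.03 kN·m from combination 2.

Combination 2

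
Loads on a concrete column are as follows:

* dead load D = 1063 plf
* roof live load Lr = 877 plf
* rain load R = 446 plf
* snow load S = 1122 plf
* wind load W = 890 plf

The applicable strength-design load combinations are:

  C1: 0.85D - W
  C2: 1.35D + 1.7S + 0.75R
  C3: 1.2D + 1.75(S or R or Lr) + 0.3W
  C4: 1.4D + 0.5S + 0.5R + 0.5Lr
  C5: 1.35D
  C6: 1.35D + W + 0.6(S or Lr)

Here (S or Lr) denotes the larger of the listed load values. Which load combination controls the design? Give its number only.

(S or R or Lr) → S = 1122 plf; (S or Lr) → S = 1122 plf.
C1: 0.85(1063) - 1.0(890) = 903.6 - 890.0 = 13.6
C2: 1.35(1063) + 1.7(1122) + 0.75(446) = 1435.1 + 1907.4 + 334.5 = 3677.0
C3: 1.2(1063) + 1.75(1122) + 0.3(890) = 1275.6 + 1963.5 + 267.0 = 3506.1
C4: 1.4(1063) + 0.5(1122) + 0.5(446) + 0.5(877) = 1488.2 + 561.0 + 223.0 + 438.5 = 2710.7
C5: 1.35(1063) = 1435.1
C6: 1.35(1063) + 1.0(890) + 0.6(1122) = 1435.1 + 890.0 + 673.2 = 2998.3
The largest value is 3677.0 plf from combination 2.

Combination 2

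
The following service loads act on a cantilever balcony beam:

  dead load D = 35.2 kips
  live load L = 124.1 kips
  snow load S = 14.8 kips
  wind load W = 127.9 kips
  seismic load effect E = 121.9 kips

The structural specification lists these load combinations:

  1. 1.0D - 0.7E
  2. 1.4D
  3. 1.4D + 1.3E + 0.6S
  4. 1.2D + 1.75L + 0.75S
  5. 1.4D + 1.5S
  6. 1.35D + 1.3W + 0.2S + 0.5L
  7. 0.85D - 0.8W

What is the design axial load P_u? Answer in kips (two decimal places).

278.80 kips

1. 1.0(35.2) - 0.7(121.9) = -50.13
2. 1.4(35.2) = 49.28
3. 1.4(35.2) + 1.3(121.9) + 0.6(14.8) = 216.63
4. 1.2(35.2) + 1.75(124.1) + 0.75(14.8) = 270.52
5. 1.4(35.2) + 1.5(14.8) = 71.48
6. 1.35(35.2) + 1.3(127.9) + 0.2(14.8) + 0.5(124.1) = 278.80
7. 0.85(35.2) - 0.8(127.9) = -72.40
Maximum is from combination 6.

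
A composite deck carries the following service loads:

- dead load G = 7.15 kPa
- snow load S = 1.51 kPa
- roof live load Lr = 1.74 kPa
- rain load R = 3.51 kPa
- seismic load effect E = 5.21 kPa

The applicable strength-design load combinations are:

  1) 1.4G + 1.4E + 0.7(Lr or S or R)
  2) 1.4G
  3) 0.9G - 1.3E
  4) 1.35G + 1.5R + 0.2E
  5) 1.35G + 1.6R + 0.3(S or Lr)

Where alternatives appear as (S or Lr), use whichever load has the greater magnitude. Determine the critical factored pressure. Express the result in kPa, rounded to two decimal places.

19.76 kPa

(Lr or S or R) → R = 3.51 kPa; (S or Lr) → Lr = 1.74 kPa.
1) 1.4(7.15) + 1.4(5.21) + 0.7(3.51) = 10.01 + 7.29 + 2.46 = 19.76
2) 1.4(7.15) = 10.01
3) 0.9(7.15) - 1.3(5.21) = -0.34
4) 1.35(7.15) + 1.5(3.51) + 0.2(5.21) = 9.65 + 5.27 + 1.04 = 15.96
5) 1.35(7.15) + 1.6(3.51) + 0.3(1.74) = 9.65 + 5.62 + 0.52 = 15.79
Maximum is from combination 1.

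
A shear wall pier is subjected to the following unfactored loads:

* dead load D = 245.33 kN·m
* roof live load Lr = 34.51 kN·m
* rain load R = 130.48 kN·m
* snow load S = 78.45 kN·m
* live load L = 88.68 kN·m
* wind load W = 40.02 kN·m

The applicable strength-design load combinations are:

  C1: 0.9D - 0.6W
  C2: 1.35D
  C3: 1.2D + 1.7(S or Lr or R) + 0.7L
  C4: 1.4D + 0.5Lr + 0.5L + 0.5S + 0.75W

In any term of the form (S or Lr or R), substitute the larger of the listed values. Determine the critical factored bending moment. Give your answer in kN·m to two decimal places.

578.29 kN·m

(S or Lr or R) → R = 130.48 kN·m.
C1: 0.9(245.33) - 0.6(40.02) = 220.80 - 24.01 = 196.79
C2: 1.35(245.33) = 331.20
C3: 1.2(245.33) + 1.7(130.48) + 0.7(88.68) = 578.29
C4: 1.4(245.33) + 0.5(34.51) + 0.5(88.68) + 0.5(78.45) + 0.75(40.02) = 474.30
The controlling combination is 3, giving 578.29 kN·m.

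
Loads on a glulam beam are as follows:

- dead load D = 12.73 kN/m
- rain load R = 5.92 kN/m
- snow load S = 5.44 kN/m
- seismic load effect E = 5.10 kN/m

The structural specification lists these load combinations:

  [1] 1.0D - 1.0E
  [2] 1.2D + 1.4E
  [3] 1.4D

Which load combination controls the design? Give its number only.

[1] 1.0(12.73) - 1.0(5.10) = 12.73 - 5.10 = 7.63
[2] 1.2(12.73) + 1.4(5.10) = 15.28 + 7.14 = 22.42
[3] 1.4(12.73) = 17.82
The largest value is 22.42 kN/m from combination 2.

Combination 2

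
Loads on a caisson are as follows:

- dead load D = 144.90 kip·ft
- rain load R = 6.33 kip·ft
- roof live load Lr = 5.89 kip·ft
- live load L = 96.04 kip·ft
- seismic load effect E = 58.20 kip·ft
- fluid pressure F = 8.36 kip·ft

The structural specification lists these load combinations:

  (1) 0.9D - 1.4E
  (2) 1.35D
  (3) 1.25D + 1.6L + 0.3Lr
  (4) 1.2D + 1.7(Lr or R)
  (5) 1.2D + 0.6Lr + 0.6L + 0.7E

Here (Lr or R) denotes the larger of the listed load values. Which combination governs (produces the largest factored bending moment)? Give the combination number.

(Lr or R) → R = 6.33 kip·ft.
(1) 0.9(144.90) - 1.4(58.20) = 130.41 - 81.48 = 48.93
(2) 1.35(144.90) = 195.62
(3) 1.25(144.90) + 1.6(96.04) + 0.3(5.89) = 181.13 + 153.66 + 1.77 = 336.56
(4) 1.2(144.90) + 1.7(6.33) = 173.88 + 10.76 = 184.64
(5) 1.2(144.90) + 0.6(5.89) + 0.6(96.04) + 0.7(58.20) = 275.78
The largest value is 336.56 kip·ft from combination 3.

Combination 3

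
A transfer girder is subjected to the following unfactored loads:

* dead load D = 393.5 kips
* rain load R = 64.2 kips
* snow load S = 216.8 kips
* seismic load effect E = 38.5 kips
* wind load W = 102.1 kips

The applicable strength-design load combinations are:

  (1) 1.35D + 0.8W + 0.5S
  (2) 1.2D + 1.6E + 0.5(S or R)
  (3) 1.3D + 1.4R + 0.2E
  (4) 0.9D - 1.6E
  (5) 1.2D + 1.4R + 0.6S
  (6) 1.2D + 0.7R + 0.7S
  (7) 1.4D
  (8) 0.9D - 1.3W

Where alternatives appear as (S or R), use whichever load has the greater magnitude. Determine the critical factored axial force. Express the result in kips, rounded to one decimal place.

721.3 kips

(S or R) → S = 216.8 kips.
(1) 1.35(393.5) + 0.8(102.1) + 0.5(216.8) = 531.2 + 81.7 + 108.4 = 721.3
(2) 1.2(393.5) + 1.6(38.5) + 0.5(216.8) = 472.2 + 61.6 + 108.4 = 642.2
(3) 1.3(393.5) + 1.4(64.2) + 0.2(38.5) = 609.1
(4) 0.9(393.5) - 1.6(38.5) = 354.2 - 61.6 = 292.6
(5) 1.2(393.5) + 1.4(64.2) + 0.6(216.8) = 472.2 + 89.9 + 130.1 = 692.2
(6) 1.2(393.5) + 0.7(64.2) + 0.7(216.8) = 472.2 + 44.9 + 151.8 = 668.9
(7) 1.4(393.5) = 550.9
(8) 0.9(393.5) - 1.3(102.1) = 221.4
Combination 1 governs: P_u = 721.3 kips.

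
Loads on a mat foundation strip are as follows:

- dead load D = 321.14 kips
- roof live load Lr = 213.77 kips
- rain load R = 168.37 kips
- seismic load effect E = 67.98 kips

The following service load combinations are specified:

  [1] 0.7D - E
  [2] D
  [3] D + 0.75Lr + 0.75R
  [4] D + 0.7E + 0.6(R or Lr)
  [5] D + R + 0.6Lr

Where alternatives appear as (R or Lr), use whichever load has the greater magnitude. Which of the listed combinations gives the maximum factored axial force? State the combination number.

(R or Lr) → Lr = 213.77 kips.
[1] 0.7(321.14) - 1.0(67.98) = 224.80 - 67.98 = 156.82
[2] 1.0(321.14) = 321.14
[3] 1.0(321.14) + 0.75(213.77) + 0.75(168.37) = 321.14 + 160.33 + 126.28 = 607.75
[4] 1.0(321.14) + 0.7(67.98) + 0.6(213.77) = 321.14 + 47.59 + 128.26 = 496.99
[5] 1.0(321.14) + 1.0(168.37) + 0.6(213.77) = 321.14 + 168.37 + 128.26 = 617.77
The largest value is 617.77 kips from combination 5.

Combination 5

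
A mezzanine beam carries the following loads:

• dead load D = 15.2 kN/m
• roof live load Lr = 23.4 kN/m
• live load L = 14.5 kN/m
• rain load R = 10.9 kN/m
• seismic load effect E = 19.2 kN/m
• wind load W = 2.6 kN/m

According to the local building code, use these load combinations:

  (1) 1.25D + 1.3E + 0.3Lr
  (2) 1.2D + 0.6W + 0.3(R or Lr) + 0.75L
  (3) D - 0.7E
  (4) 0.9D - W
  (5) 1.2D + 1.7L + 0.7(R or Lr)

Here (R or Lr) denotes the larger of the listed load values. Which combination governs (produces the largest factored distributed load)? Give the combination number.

(R or Lr) → Lr = 23.4 kN/m.
(1) 1.25(15.2) + 1.3(19.2) + 0.3(23.4) = 19.0 + 25.0 + 7.0 = 51.0
(2) 1.2(15.2) + 0.6(2.6) + 0.3(23.4) + 0.75(14.5) = 18.2 + 1.6 + 7.0 + 10.9 = 37.7
(3) 1.0(15.2) - 0.7(19.2) = 15.2 - 13.4 = 1.8
(4) 0.9(15.2) - 1.0(2.6) = 13.7 - 2.6 = 11.1
(5) 1.2(15.2) + 1.7(14.5) + 0.7(23.4) = 18.2 + 24.7 + 16.4 = 59.3
The largest value is 59.3 kN/m from combination 5.

Combination 5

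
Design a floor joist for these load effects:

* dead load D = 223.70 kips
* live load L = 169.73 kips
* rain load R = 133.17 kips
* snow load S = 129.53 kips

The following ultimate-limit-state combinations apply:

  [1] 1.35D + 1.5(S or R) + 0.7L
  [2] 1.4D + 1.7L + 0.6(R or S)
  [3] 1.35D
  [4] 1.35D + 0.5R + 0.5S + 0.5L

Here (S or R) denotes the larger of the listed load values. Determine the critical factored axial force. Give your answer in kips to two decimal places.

681.62 kips

(S or R) → R = 133.17 kips; (R or S) → R = 133.17 kips.
[1] 1.35(223.70) + 1.5(133.17) + 0.7(169.73) = 620.56
[2] 1.4(223.70) + 1.7(169.73) + 0.6(133.17) = 313.18 + 288.54 + 79.90 = 681.62
[3] 1.35(223.70) = 302.00
[4] 1.35(223.70) + 0.5(133.17) + 0.5(129.53) + 0.5(169.73) = 518.21
Maximum is from combination 2.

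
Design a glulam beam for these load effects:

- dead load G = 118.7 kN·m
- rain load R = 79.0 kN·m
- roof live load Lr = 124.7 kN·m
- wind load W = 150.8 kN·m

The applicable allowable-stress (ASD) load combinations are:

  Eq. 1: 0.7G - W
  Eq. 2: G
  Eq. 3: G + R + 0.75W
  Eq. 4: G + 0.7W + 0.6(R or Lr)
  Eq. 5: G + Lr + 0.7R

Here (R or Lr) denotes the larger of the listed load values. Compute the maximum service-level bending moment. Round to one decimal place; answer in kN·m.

(R or Lr) → Lr = 124.7 kN·m.
Eq. 1: 0.7(118.7) - 1.0(150.8) = 83.1 - 150.8 = -67.7
Eq. 2: 1.0(118.7) = 118.7
Eq. 3: 1.0(118.7) + 1.0(79.0) + 0.75(150.8) = 118.7 + 79.0 + 113.1 = 310.8
Eq. 4: 1.0(118.7) + 0.7(150.8) + 0.6(124.7) = 118.7 + 105.6 + 74.8 = 299.1
Eq. 5: 1.0(118.7) + 1.0(124.7) + 0.7(79.0) = 118.7 + 124.7 + 55.3 = 298.7
Combination 3 governs: M = 310.8 kN·m.

310.8 kN·m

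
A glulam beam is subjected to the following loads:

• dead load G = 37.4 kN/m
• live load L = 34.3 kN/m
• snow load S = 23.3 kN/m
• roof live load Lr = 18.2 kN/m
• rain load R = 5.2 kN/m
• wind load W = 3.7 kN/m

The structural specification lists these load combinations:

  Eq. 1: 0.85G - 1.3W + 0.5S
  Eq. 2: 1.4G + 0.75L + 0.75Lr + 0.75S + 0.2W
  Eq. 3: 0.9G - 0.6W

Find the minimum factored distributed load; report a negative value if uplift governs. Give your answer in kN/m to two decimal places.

31.44 kN/m

Eq. 1: 0.85(37.4) - 1.3(3.7) + 0.5(23.3) = 31.79 - 4.81 + 11.65 = 38.63
Eq. 2: 1.4(37.4) + 0.75(34.3) + 0.75(18.2) + 0.75(23.3) + 0.2(3.7) = 109.95
Eq. 3: 0.9(37.4) - 0.6(3.7) = 33.66 - 2.22 = 31.44
Combination 3 gives the minimum: 31.44 kN/m.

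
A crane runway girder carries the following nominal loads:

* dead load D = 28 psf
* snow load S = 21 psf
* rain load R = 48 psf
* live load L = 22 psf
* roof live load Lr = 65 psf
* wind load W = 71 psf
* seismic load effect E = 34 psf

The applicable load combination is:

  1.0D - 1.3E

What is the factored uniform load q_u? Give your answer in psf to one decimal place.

-16.2 psf

1.0(28) - 1.3(34) = 28.0 - 44.2 = -16.2
q_u = -16.2 psf.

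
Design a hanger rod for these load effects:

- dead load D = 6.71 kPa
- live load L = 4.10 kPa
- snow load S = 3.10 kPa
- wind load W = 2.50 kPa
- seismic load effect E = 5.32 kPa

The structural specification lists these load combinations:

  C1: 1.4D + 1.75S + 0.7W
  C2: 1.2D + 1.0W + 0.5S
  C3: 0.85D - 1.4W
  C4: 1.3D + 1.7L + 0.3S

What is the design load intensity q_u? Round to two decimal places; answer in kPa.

C1: 1.4(6.71) + 1.75(3.10) + 0.7(2.50) = 9.39 + 5.43 + 1.75 = 16.57
C2: 1.2(6.71) + 1.0(2.50) + 0.5(3.10) = 8.05 + 2.50 + 1.55 = 12.10
C3: 0.85(6.71) - 1.4(2.50) = 5.70 - 3.50 = 2.20
C4: 1.3(6.71) + 1.7(4.10) + 0.3(3.10) = 8.72 + 6.97 + 0.93 = 16.62
Maximum is from combination 4.

16.62 kPa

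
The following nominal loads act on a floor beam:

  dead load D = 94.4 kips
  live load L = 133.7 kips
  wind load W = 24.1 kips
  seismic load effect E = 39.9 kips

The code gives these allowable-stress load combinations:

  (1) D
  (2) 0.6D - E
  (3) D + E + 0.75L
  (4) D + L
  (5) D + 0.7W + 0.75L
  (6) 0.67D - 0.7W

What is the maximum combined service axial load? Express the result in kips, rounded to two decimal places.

(1) 1.0(94.4) = 94.40
(2) 0.6(94.4) - 1.0(39.9) = 56.64 - 39.90 = 16.74
(3) 1.0(94.4) + 1.0(39.9) + 0.75(133.7) = 94.40 + 39.90 + 100.28 = 234.58
(4) 1.0(94.4) + 1.0(133.7) = 94.40 + 133.70 = 228.10
(5) 1.0(94.4) + 0.7(24.1) + 0.75(133.7) = 94.40 + 16.87 + 100.28 = 211.55
(6) 0.67(94.4) - 0.7(24.1) = 63.25 - 16.87 = 46.38
The controlling combination is 3, giving 234.58 kips.

234.58 kips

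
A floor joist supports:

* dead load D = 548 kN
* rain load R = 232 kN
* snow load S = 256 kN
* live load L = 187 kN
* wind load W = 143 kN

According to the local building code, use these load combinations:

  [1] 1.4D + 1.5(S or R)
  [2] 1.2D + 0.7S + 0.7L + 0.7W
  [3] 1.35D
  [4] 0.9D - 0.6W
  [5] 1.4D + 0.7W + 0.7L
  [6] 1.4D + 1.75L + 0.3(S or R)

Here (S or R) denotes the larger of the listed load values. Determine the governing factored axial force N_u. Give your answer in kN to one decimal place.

1171.3 kN

(S or R) → S = 256 kN.
[1] 1.4(548) + 1.5(256) = 1151.2
[2] 1.2(548) + 0.7(256) + 0.7(187) + 0.7(143) = 1067.8
[3] 1.35(548) = 739.8
[4] 0.9(548) - 0.6(143) = 407.4
[5] 1.4(548) + 0.7(143) + 0.7(187) = 998.2
[6] 1.4(548) + 1.75(187) + 0.3(256) = 1171.3
Combination 6 governs: N_u = 1171.3 kN.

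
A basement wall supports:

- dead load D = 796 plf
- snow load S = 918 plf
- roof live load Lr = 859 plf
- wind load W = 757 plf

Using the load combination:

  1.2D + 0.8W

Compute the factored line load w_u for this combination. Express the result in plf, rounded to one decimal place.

1.2(796) + 0.8(757) = 955.2 + 605.6 = 1560.8
w_u = 1560.8 plf.

1560.8 plf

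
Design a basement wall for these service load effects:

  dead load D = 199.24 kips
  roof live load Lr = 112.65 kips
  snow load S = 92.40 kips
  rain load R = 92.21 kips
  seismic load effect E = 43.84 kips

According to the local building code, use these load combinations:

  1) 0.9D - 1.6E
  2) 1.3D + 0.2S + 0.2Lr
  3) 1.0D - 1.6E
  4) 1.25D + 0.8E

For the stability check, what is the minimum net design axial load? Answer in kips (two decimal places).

109.17 kips

1) 0.9(199.24) - 1.6(43.84) = 109.17
2) 1.3(199.24) + 0.2(92.40) + 0.2(112.65) = 300.02
3) 1.0(199.24) - 1.6(43.84) = 129.10
4) 1.25(199.24) + 0.8(43.84) = 284.12
Combination 1 gives the minimum: 109.17 kips.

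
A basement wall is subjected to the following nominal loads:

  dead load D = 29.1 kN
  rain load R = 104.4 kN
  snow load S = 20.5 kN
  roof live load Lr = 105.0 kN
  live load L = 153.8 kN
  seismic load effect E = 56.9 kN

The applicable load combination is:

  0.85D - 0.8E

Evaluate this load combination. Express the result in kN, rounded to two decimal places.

-20.79 kN

0.85(29.1) - 0.8(56.9) = -20.79
P_u = -20.79 kN.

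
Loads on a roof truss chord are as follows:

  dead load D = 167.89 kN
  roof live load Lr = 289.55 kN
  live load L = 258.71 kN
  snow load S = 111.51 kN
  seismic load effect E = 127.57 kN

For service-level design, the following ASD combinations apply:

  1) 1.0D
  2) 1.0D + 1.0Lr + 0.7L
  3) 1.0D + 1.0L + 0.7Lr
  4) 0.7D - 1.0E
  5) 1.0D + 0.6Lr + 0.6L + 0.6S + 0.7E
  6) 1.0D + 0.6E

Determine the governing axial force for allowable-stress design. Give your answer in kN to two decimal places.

1) 1.0(167.89) = 167.89
2) 1.0(167.89) + 1.0(289.55) + 0.7(258.71) = 638.54
3) 1.0(167.89) + 1.0(258.71) + 0.7(289.55) = 629.29
4) 0.7(167.89) - 1.0(127.57) = -10.05
5) 1.0(167.89) + 0.6(289.55) + 0.6(258.71) + 0.6(111.51) + 0.7(127.57) = 653.05
6) 1.0(167.89) + 0.6(127.57) = 244.43
Maximum is from combination 5.

653.05 kN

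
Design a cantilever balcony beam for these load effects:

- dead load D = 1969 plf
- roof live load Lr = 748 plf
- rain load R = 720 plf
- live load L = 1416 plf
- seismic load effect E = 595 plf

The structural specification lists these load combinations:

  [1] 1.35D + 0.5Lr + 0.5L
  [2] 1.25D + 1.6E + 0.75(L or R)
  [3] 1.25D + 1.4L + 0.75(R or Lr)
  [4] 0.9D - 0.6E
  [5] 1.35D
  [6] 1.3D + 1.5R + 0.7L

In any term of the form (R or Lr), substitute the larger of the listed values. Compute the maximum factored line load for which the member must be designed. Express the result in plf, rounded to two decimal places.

(L or R) → L = 1416 plf; (R or Lr) → Lr = 748 plf.
[1] 1.35(1969) + 0.5(748) + 0.5(1416) = 2658.15 + 374.00 + 708.00 = 3740.15
[2] 1.25(1969) + 1.6(595) + 0.75(1416) = 2461.25 + 952.00 + 1062.00 = 4475.25
[3] 1.25(1969) + 1.4(1416) + 0.75(748) = 2461.25 + 1982.40 + 561.00 = 5004.65
[4] 0.9(1969) - 0.6(595) = 1772.10 - 357.00 = 1415.10
[5] 1.35(1969) = 2658.15
[6] 1.3(1969) + 1.5(720) + 0.7(1416) = 2559.70 + 1080.00 + 991.20 = 4630.90
The controlling combination is 3, giving 5004.65 plf.

5004.65 plf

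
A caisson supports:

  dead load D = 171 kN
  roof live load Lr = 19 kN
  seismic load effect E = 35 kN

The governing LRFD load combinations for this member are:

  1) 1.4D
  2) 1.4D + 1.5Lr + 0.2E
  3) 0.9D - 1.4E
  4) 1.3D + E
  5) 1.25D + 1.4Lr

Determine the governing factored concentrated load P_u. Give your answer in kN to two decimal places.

1) 1.4(171) = 239.40
2) 1.4(171) + 1.5(19) + 0.2(35) = 274.90
3) 0.9(171) - 1.4(35) = 104.90
4) 1.3(171) + 1.0(35) = 257.30
5) 1.25(171) + 1.4(19) = 240.35
The controlling combination is 2, giving 274.90 kN.

274.90 kN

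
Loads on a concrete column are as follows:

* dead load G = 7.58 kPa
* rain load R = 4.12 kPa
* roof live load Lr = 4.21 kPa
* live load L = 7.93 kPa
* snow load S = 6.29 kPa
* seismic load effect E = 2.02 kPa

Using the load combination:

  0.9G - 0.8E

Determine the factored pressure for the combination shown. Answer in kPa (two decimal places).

5.21 kPa

0.9(7.58) - 0.8(2.02) = 5.21
p_u = 5.21 kPa.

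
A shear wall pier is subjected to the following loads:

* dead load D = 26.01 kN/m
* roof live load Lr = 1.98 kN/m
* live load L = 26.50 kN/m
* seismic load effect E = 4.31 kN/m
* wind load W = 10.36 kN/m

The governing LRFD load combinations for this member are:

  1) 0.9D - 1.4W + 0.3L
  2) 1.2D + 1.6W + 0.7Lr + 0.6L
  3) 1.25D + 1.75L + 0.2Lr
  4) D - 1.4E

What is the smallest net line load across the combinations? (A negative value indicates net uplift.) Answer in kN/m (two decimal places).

1) 0.9(26.01) - 1.4(10.36) + 0.3(26.50) = 23.41 - 14.50 + 7.95 = 16.86
2) 1.2(26.01) + 1.6(10.36) + 0.7(1.98) + 0.6(26.50) = 65.07
3) 1.25(26.01) + 1.75(26.50) + 0.2(1.98) = 79.28
4) 1.0(26.01) - 1.4(4.31) = 26.01 - 6.03 = 19.98
Combination 1 gives the minimum: 16.86 kN/m.

16.86 kN/m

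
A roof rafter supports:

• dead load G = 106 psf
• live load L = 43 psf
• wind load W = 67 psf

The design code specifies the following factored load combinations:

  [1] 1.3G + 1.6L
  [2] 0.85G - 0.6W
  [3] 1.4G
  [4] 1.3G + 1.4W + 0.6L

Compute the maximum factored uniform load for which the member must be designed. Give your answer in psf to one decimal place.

257.4 psf

[1] 1.3(106) + 1.6(43) = 137.8 + 68.8 = 206.6
[2] 0.85(106) - 0.6(67) = 90.1 - 40.2 = 49.9
[3] 1.4(106) = 148.4
[4] 1.3(106) + 1.4(67) + 0.6(43) = 137.8 + 93.8 + 25.8 = 257.4
The controlling combination is 4, giving 257.4 psf.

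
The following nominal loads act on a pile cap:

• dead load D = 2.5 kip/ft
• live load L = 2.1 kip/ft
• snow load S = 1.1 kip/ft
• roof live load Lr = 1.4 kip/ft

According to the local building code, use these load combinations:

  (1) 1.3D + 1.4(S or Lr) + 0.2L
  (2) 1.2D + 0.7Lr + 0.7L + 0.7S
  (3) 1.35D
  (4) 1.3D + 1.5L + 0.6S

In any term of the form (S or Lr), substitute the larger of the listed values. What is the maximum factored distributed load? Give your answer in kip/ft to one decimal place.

(S or Lr) → Lr = 1.4 kip/ft.
(1) 1.3(2.5) + 1.4(1.4) + 0.2(2.1) = 5.6
(2) 1.2(2.5) + 0.7(1.4) + 0.7(2.1) + 0.7(1.1) = 6.2
(3) 1.35(2.5) = 3.4
(4) 1.3(2.5) + 1.5(2.1) + 0.6(1.1) = 7.1
The controlling combination is 4, giving 7.1 kip/ft.

7.1 kip/ft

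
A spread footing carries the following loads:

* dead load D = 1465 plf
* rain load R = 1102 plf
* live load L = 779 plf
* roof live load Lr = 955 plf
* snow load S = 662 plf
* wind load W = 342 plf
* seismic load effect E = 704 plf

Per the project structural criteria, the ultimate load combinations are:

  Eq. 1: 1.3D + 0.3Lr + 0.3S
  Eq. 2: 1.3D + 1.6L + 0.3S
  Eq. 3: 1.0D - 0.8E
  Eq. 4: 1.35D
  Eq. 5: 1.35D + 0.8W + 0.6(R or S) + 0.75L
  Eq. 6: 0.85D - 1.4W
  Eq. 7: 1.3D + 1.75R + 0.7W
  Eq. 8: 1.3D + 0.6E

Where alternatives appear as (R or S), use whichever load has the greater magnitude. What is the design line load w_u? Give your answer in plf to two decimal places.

(R or S) → R = 1102 plf.
Eq. 1: 1.3(1465) + 0.3(955) + 0.3(662) = 1904.50 + 286.50 + 198.60 = 2389.60
Eq. 2: 1.3(1465) + 1.6(779) + 0.3(662) = 1904.50 + 1246.40 + 198.60 = 3349.50
Eq. 3: 1.0(1465) - 0.8(704) = 1465.00 - 563.20 = 901.80
Eq. 4: 1.35(1465) = 1977.75
Eq. 5: 1.35(1465) + 0.8(342) + 0.6(1102) + 0.75(779) = 1977.75 + 273.60 + 661.20 + 584.25 = 3496.80
Eq. 6: 0.85(1465) - 1.4(342) = 1245.25 - 478.80 = 766.45
Eq. 7: 1.3(1465) + 1.75(1102) + 0.7(342) = 1904.50 + 1928.50 + 239.40 = 4072.40
Eq. 8: 1.3(1465) + 0.6(704) = 1904.50 + 422.40 = 2326.90
Maximum is from combination 7.

4072.40 plf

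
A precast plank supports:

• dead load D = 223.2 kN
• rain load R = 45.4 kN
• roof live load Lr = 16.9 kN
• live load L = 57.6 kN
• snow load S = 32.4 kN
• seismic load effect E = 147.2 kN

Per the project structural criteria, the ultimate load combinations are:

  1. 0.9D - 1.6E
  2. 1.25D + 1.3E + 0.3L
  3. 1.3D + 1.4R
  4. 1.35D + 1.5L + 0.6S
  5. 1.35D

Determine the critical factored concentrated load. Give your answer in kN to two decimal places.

1. 0.9(223.2) - 1.6(147.2) = 200.88 - 235.52 = -34.64
2. 1.25(223.2) + 1.3(147.2) + 0.3(57.6) = 279.00 + 191.36 + 17.28 = 487.64
3. 1.3(223.2) + 1.4(45.4) = 290.16 + 63.56 = 353.72
4. 1.35(223.2) + 1.5(57.6) + 0.6(32.4) = 301.32 + 86.40 + 19.44 = 407.16
5. 1.35(223.2) = 301.32
Maximum is from combination 2.

487.64 kN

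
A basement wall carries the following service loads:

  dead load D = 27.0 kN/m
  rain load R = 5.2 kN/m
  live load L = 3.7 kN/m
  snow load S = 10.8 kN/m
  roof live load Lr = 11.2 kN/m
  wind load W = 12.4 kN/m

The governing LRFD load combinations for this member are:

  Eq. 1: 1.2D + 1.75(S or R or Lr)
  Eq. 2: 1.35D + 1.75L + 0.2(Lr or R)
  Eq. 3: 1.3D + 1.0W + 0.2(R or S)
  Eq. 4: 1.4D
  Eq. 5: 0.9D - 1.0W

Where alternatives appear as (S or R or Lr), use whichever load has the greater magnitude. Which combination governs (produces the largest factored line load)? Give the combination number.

(S or R or Lr) → Lr = 11.2 kN/m; (Lr or R) → Lr = 11.2 kN/m; (R or S) → S = 10.8 kN/m.
Eq. 1: 1.2(27.0) + 1.75(11.2) = 52.00
Eq. 2: 1.35(27.0) + 1.75(3.7) + 0.2(11.2) = 45.17
Eq. 3: 1.3(27.0) + 1.0(12.4) + 0.2(10.8) = 49.66
Eq. 4: 1.4(27.0) = 37.80
Eq. 5: 0.9(27.0) - 1.0(12.4) = 11.90
The largest value is 52.00 kN/m from combination 1.

Combination 1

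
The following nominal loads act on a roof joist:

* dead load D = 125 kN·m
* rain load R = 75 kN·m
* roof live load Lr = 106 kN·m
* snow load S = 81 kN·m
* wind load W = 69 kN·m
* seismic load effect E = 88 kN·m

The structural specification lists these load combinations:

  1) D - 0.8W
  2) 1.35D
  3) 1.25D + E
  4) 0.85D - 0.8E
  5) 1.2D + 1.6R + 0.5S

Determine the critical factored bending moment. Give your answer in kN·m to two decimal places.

1) 1.0(125) - 0.8(69) = 125.00 - 55.20 = 69.80
2) 1.35(125) = 168.75
3) 1.25(125) + 1.0(88) = 156.25 + 88.00 = 244.25
4) 0.85(125) - 0.8(88) = 106.25 - 70.40 = 35.85
5) 1.2(125) + 1.6(75) + 0.5(81) = 150.00 + 120.00 + 40.50 = 310.50
Maximum is from combination 5.

310.50 kN·m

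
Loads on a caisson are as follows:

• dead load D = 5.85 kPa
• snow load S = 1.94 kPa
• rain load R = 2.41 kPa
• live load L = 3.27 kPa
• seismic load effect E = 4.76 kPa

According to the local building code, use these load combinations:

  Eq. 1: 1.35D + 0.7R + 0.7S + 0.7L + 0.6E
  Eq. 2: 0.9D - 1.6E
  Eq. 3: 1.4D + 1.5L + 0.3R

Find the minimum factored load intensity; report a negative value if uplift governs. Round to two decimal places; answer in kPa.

Eq. 1: 1.35(5.85) + 0.7(2.41) + 0.7(1.94) + 0.7(3.27) + 0.6(4.76) = 16.09
Eq. 2: 0.9(5.85) - 1.6(4.76) = 5.27 - 7.62 = -2.35
Eq. 3: 1.4(5.85) + 1.5(3.27) + 0.3(2.41) = 8.19 + 4.91 + 0.72 = 13.82
Combination 2 gives the minimum: -2.35 kPa.

-2.35 kPa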